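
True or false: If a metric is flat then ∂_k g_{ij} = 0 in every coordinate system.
Flatness means R^i_{jkl} = 0; the components can still vary, e.g. the flat plane in polar coordinates has g_{θθ} = r^2.
False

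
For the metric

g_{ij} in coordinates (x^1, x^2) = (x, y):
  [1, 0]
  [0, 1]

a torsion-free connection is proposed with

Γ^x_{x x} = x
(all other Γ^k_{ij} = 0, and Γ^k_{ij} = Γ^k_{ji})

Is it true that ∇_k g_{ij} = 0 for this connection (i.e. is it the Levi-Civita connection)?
Using ∇_k g_{ij} = ∂_k g_{ij} - Γ^m_{ki} g_{mj} - Γ^m_{kj} g_{im}:
∇_x g_{xx} = (0) - (x) - (x) = -2*x ≠ 0
So the connection is not metric compatible (it is not the Levi-Civita connection).
No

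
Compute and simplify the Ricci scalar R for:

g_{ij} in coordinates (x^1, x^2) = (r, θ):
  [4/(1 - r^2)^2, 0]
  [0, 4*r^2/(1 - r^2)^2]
Non-zero Christoffel symbols (Γ^k_{ij} = Γ^k_{ji}):
Γ^r_{r r} = 2*r/(1 - r^2)
Γ^r_{θ θ} = (r^3 + r)/(r^2 - 1)
Γ^θ_{r θ} = (-r^2 - 1)/(r^3 - r)
Ricci tensor (R_{ij} = R^k_{ikj}): R_{rr} = -4/(r^2 - 1)^2, R_{rθ} = 0, R_{θθ} = -4*r^2/(r^2 - 1)^2
Inverse metric: g^{rr} = (1 - r^2)^2/4, g^{θθ} = (1 - r^2)^2/(4*r^2)
R = g^{ij} R_{ij} = ((1 - r^2)^2/4)(-4/(r^2 - 1)^2) + ((1 - r^2)^2/(4*r^2))(-4*r^2/(r^2 - 1)^2) = -2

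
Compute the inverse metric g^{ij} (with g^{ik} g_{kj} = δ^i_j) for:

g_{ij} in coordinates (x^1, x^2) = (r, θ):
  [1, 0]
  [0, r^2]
The metric is diagonal, so g^{ij} is diagonal with entries 1/g_{ii}: diag(1, 1/(r^2)).
g^{ij}:
  [1, 0]
  [0, 1/r^2]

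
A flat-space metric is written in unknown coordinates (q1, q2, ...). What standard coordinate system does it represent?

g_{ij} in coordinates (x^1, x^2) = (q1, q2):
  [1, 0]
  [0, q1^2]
The line element ds^2 = dq1^2 + q1^2 dq2^2 is dr^2 + r^2 dθ^2 with q1 = r, q2 = θ.
polar coordinates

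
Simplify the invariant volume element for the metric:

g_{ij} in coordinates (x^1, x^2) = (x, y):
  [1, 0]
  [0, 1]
det(g) = 1
√|det(g)| = 1
Volume element: dV = 1 dx dy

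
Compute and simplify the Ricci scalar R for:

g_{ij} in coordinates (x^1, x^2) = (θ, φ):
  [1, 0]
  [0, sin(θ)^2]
Non-zero Christoffel symbols (Γ^k_{ij} = Γ^k_{ji}):
Γ^θ_{φ φ} = -sin(2*θ)/2
Γ^φ_{θ φ} = 1/tan(θ)
Ricci tensor (R_{ij} = R^k_{ikj}): R_{θθ} = 1, R_{θφ} = 0, R_{φφ} = sin(θ)^2
Inverse metric: g^{θθ} = 1, g^{φφ} = 1/sin(θ)^2
R = g^{ij} R_{ij} = (1)(1) + (1/sin(θ)^2)(sin(θ)^2) = 2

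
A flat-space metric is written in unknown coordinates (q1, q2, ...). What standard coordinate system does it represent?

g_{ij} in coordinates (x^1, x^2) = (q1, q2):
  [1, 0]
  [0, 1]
All components are constant and the metric is the identity, i.e. orthonormal rectilinear coordinates.
Cartesian (2D) coordinates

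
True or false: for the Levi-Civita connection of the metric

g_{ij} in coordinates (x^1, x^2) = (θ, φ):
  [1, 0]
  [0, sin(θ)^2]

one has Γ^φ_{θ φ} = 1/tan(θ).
Γ^φ_{θ φ} = (1/2) g^{φφ} (∂_θ g_{φφ} + ∂_φ g_{φθ} - ∂_φ g_{θφ}) = (1/2)(1/sin(θ)^2)((sin(2*θ)) + (0) - (0)) = 1/tan(θ)
This equals the proposed value 1/tan(θ).
True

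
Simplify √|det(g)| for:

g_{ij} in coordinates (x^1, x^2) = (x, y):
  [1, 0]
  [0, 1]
det(g) = 1
√|det(g)| = 1
Volume element: dV = 1 dx dy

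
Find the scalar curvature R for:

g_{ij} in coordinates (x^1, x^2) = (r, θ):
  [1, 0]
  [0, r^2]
Non-zero Christoffel symbols (Γ^k_{ij} = Γ^k_{ji}):
Γ^r_{θ θ} = -r
Γ^θ_{r θ} = 1/r
Ricci tensor (R_{ij} = R^k_{ikj}): R_{rr} = 0, R_{rθ} = 0, R_{θθ} = 0
Inverse metric: g^{rr} = 1, g^{θθ} = 1/r^2
R = g^{ij} R_{ij} = (1)(0) + (1/r^2)(0) = 0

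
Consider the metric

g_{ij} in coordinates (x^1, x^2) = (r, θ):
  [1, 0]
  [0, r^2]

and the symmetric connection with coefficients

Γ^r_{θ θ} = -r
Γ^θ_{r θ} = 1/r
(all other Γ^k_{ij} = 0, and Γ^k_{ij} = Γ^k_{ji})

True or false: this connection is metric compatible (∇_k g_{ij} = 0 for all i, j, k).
Using ∇_k g_{ij} = ∂_k g_{ij} - Γ^m_{ki} g_{mj} - Γ^m_{kj} g_{im}:
e.g. ∇_r g_{θθ} = (2*r) - (r) - (r) = 0
Every component ∇_k g_{ij} vanishes: the connection is metric compatible.
True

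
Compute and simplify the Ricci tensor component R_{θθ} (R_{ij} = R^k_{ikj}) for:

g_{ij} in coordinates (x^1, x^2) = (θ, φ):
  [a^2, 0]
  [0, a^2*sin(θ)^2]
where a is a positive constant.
Non-zero Christoffel symbols (Γ^k_{ij} = Γ^k_{ji}):
Γ^θ_{φ φ} = -sin(2*θ)/2
Γ^φ_{θ φ} = 1/tan(θ)
R^θ_{θ θ θ} = 0 (a repeated index in an antisymmetric pair)
R^φ_{θ φ θ} = ∂_φ Γ^φ_{θ θ} - ∂_θ Γ^φ_{θ φ} + Γ^φ_{φ m} Γ^m_{θ θ} - Γ^φ_{θ m} Γ^m_{θ φ}
  = (0) - (-1/sin(θ)^2) + (0) - (1/tan(θ)^2) = 1
R_{θθ} = R^θ_{θ θ θ} + R^φ_{θ φ θ} = (0) + (1) = 1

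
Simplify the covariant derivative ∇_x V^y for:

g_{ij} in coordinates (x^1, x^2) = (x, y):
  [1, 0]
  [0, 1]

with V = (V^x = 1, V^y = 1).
All Christoffel symbols are zero.
∇_x V^y = ∂_x V^y + Γ^y_{x j} V^j
  = (0) + (0)(1) + (0)(1)
  = 0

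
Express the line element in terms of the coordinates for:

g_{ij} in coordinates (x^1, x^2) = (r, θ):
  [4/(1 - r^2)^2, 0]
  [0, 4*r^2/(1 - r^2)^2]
ds^2 = g_{ij} dx^i dx^j; only the non-zero components contribute.
ds^2 = (4/(1 - r^2)^2) dr^2 + (4*r^2/(1 - r^2)^2) dθ^2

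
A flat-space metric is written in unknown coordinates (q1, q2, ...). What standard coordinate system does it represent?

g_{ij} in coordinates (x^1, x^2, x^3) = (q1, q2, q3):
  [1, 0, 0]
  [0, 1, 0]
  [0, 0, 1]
All components are constant and the metric is the identity, i.e. orthonormal rectilinear coordinates.
Cartesian (3D) coordinates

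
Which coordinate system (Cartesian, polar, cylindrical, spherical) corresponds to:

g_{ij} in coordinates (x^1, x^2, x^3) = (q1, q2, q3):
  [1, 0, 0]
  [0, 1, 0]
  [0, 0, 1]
All components are constant and the metric is the identity, i.e. orthonormal rectilinear coordinates.
Cartesian (3D) coordinates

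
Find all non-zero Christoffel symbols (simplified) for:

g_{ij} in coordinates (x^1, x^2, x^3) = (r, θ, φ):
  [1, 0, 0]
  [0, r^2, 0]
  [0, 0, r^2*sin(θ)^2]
Using Γ^k_{ij} = (1/2) g^{km} (∂_i g_{mj} + ∂_j g_{mi} - ∂_m g_{ij}); the metric is diagonal, so only the m = k term contributes.
Non-zero symbols (using the symmetry Γ^k_{ij} = Γ^k_{ji}):
Γ^r_{θ θ} = (1/2) g^{rr} (∂_θ g_{rθ} + ∂_θ g_{rθ} - ∂_r g_{θθ}) = (1/2)(1)((0) + (0) - (2*r)) = -r
Γ^r_{φ φ} = (1/2) g^{rr} (∂_φ g_{rφ} + ∂_φ g_{rφ} - ∂_r g_{φφ}) = (1/2)(1)((0) + (0) - (2*r*sin(θ)^2)) = -r*sin(θ)^2
Γ^θ_{r θ} = (1/2) g^{θθ} (∂_r g_{θθ} + ∂_θ g_{θr} - ∂_θ g_{rθ}) = (1/2)(1/r^2)((2*r) + (0) - (0)) = 1/r
Γ^θ_{φ φ} = (1/2) g^{θθ} (∂_φ g_{θφ} + ∂_φ g_{θφ} - ∂_θ g_{φφ}) = (1/2)(1/r^2)((0) + (0) - (r^2*sin(2*θ))) = -sin(2*θ)/2
Γ^φ_{r φ} = (1/2) g^{φφ} (∂_r g_{φφ} + ∂_φ g_{φr} - ∂_φ g_{rφ}) = (1/2)(1/(r^2*sin(θ)^2))((2*r*sin(θ)^2) + (0) - (0)) = 1/r
Γ^φ_{θ φ} = (1/2) g^{φφ} (∂_θ g_{φφ} + ∂_φ g_{φθ} - ∂_φ g_{θφ}) = (1/2)(1/(r^2*sin(θ)^2))((r^2*sin(2*θ)) + (0) - (0)) = 1/tan(θ)
All other Christoffel symbols are zero.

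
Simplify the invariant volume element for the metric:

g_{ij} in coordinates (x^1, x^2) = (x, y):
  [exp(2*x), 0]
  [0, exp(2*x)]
det(g) = exp(4*x)
√|det(g)| = exp(2*x)
Volume element: dV = exp(2*x) dx dy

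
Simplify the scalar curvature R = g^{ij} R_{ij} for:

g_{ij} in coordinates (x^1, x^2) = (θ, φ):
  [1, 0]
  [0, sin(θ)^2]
Non-zero Christoffel symbols (Γ^k_{ij} = Γ^k_{ji}):
Γ^θ_{φ φ} = -sin(2*θ)/2
Γ^φ_{θ φ} = 1/tan(θ)
Ricci tensor (R_{ij} = R^k_{ikj}): R_{θθ} = 1, R_{θφ} = 0, R_{φφ} = sin(θ)^2
Inverse metric: g^{θθ} = 1, g^{φφ} = 1/sin(θ)^2
R = g^{ij} R_{ij} = (1)(1) + (1/sin(θ)^2)(sin(θ)^2) = 2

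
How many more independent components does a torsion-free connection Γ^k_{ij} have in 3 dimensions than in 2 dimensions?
Independent components in n dimensions: n × n(n+1)/2 = n^2(n+1)/2.
3D: 3 × 6 = 18
2D: 2 × 3 = 6
Difference = 18 - 6 = 12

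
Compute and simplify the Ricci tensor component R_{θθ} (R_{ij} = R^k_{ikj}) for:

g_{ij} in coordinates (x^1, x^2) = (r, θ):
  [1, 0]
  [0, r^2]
Non-zero Christoffel symbols (Γ^k_{ij} = Γ^k_{ji}):
Γ^r_{θ θ} = -r
Γ^θ_{r θ} = 1/r
R^r_{θ r θ} = ∂_r Γ^r_{θ θ} - ∂_θ Γ^r_{θ r} + Γ^r_{r m} Γ^m_{θ θ} - Γ^r_{θ m} Γ^m_{θ r}
  = (-1) - (0) + (0) - (-1) = 0
R^θ_{θ θ θ} = 0 (a repeated index in an antisymmetric pair)
R_{θθ} = R^r_{θ r θ} + R^θ_{θ θ θ} = (0) + (0) = 0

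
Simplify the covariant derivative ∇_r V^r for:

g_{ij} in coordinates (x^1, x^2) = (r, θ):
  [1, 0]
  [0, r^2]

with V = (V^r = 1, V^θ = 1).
Non-zero Christoffel symbols:
Γ^r_{θ θ} = -r
Γ^θ_{r θ} = 1/r
∇_r V^r = ∂_r V^r + Γ^r_{r j} V^j
  = (0) + (0)(1) + (0)(1)
  = 0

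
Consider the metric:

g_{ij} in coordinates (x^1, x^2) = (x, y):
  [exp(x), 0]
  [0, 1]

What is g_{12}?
With x^1 = x, x^2 = y, g_{12} = g_{xy} is the row-1, column-2 entry of the matrix.
g_{12} = 0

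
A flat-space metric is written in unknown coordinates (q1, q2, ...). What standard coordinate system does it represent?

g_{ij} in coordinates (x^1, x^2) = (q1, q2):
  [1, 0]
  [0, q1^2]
The line element ds^2 = dq1^2 + q1^2 dq2^2 is dr^2 + r^2 dθ^2 with q1 = r, q2 = θ.
polar coordinates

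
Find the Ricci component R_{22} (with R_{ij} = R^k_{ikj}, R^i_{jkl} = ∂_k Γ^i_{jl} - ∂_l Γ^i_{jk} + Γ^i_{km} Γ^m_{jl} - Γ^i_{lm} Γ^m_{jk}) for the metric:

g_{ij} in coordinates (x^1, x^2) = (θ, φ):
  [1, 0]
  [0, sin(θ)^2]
Non-zero Christoffel symbols (Γ^k_{ij} = Γ^k_{ji}):
Γ^θ_{φ φ} = -sin(2*θ)/2
Γ^φ_{θ φ} = 1/tan(θ)
R^θ_{φ θ φ} = ∂_θ Γ^θ_{φ φ} - ∂_φ Γ^θ_{φ θ} + Γ^θ_{θ m} Γ^m_{φ φ} - Γ^θ_{φ m} Γ^m_{φ θ}
  = (-cos(2*θ)) - (0) + (0) - (-cos(θ)^2) = sin(θ)^2
R^φ_{φ φ φ} = 0 (a repeated index in an antisymmetric pair)
R_{φφ} = R^θ_{φ θ φ} + R^φ_{φ φ φ} = (sin(θ)^2) + (0) = sin(θ)^2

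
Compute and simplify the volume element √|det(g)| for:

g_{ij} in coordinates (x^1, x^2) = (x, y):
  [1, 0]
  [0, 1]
det(g) = 1
√|det(g)| = 1
Volume element: dV = 1 dx dy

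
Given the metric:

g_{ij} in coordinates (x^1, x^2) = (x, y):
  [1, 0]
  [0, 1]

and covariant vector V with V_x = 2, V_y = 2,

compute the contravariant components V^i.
Inverse metric (diagonal): g^{xx} = 1, g^{yy} = 1
V^i = g^{ij} V_j:
V^x = (1)(2) + (0)(2) = 2
V^y = (0)(2) + (1)(2) = 2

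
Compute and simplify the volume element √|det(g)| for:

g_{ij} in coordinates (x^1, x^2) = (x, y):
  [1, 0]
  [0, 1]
det(g) = 1
√|det(g)| = 1
Volume element: dV = 1 dx dy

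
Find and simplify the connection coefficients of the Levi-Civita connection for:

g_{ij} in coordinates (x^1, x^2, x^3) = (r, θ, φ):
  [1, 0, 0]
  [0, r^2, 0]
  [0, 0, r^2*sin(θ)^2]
Using Γ^k_{ij} = (1/2) g^{km} (∂_i g_{mj} + ∂_j g_{mi} - ∂_m g_{ij}); the metric is diagonal, so only the m = k term contributes.
Non-zero symbols (using the symmetry Γ^k_{ij} = Γ^k_{ji}):
Γ^r_{θ θ} = (1/2) g^{rr} (∂_θ g_{rθ} + ∂_θ g_{rθ} - ∂_r g_{θθ}) = (1/2)(1)((0) + (0) - (2*r)) = -r
Γ^r_{φ φ} = (1/2) g^{rr} (∂_φ g_{rφ} + ∂_φ g_{rφ} - ∂_r g_{φφ}) = (1/2)(1)((0) + (0) - (2*r*sin(θ)^2)) = -r*sin(θ)^2
Γ^θ_{r θ} = (1/2) g^{θθ} (∂_r g_{θθ} + ∂_θ g_{θr} - ∂_θ g_{rθ}) = (1/2)(1/r^2)((2*r) + (0) - (0)) = 1/r
Γ^θ_{φ φ} = (1/2) g^{θθ} (∂_φ g_{θφ} + ∂_φ g_{θφ} - ∂_θ g_{φφ}) = (1/2)(1/r^2)((0) + (0) - (r^2*sin(2*θ))) = -sin(2*θ)/2
Γ^φ_{r φ} = (1/2) g^{φφ} (∂_r g_{φφ} + ∂_φ g_{φr} - ∂_φ g_{rφ}) = (1/2)(1/(r^2*sin(θ)^2))((2*r*sin(θ)^2) + (0) - (0)) = 1/r
Γ^φ_{θ φ} = (1/2) g^{φφ} (∂_θ g_{φφ} + ∂_φ g_{φθ} - ∂_φ g_{θφ}) = (1/2)(1/(r^2*sin(θ)^2))((r^2*sin(2*θ)) + (0) - (0)) = 1/tan(θ)
All other Christoffel symbols are zero.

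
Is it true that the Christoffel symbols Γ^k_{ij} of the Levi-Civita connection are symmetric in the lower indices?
The Levi-Civita connection is torsion-free, which is exactly Γ^k_{ij} = Γ^k_{ji}.
Yes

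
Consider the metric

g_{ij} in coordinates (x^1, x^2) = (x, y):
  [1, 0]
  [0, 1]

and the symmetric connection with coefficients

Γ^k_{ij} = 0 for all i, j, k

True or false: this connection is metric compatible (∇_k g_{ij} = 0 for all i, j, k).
Using ∇_k g_{ij} = ∂_k g_{ij} - Γ^m_{ki} g_{mj} - Γ^m_{kj} g_{im}:
e.g. ∇_y g_{yy} = (0) - (0) - (0) = 0
Every component ∇_k g_{ij} vanishes: the connection is metric compatible.
True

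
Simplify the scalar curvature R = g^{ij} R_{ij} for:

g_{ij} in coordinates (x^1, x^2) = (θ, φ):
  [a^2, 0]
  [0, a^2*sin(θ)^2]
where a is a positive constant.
Non-zero Christoffel symbols (Γ^k_{ij} = Γ^k_{ji}):
Γ^θ_{φ φ} = -sin(2*θ)/2
Γ^φ_{θ φ} = 1/tan(θ)
Ricci tensor (R_{ij} = R^k_{ikj}): R_{θθ} = 1, R_{θφ} = 0, R_{φφ} = sin(θ)^2
Inverse metric: g^{θθ} = 1/a^2, g^{φφ} = 1/(a^2*sin(θ)^2)
R = g^{ij} R_{ij} = (1/a^2)(1) + (1/(a^2*sin(θ)^2))(sin(θ)^2) = 2/a^2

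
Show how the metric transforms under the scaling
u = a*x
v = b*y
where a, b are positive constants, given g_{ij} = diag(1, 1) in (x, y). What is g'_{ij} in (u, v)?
Invert the transformation: x = u/a, y = v/b
g'_{ij} = (∂x^k/∂x'^i)(∂x^l/∂x'^j) g_{kl}; with g_{kl} = δ_{kl} this is Σ_k (∂x^k/∂x'^i)(∂x^k/∂x'^j).
Jacobian: ∂x/∂u = 1/a, ∂x/∂v = 0, ∂y/∂u = 0, ∂y/∂v = 1/b
g'_{uu} = (1/a)(1/a) + (0)(0) = 1/a^2
g'_{uv} = (1/a)(0) + (0)(1/b) = 0
g'_{vv} = (0)(0) + (1/b)(1/b) = 1/b^2
g'_{ij} = diag(1/a^2, 1/b^2)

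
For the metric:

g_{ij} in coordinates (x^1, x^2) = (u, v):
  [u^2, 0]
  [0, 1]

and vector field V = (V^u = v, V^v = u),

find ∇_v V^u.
Non-zero Christoffel symbols:
Γ^u_{u u} = 1/u
∇_v V^u = ∂_v V^u + Γ^u_{v j} V^j
  = (1) + (0)(v) + (0)(u)
  = 1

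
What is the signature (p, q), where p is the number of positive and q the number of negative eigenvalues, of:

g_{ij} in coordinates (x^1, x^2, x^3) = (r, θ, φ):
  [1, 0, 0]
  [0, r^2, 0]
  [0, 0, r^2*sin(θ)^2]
The metric is diagonal, so its eigenvalues are the diagonal entries: 1, r^2, r^2*sin(θ)^2 (at a generic point, where coordinate-dependent entries are positive).
3 positive, 0 negative.
(3, 0) - Riemannian (positive definite)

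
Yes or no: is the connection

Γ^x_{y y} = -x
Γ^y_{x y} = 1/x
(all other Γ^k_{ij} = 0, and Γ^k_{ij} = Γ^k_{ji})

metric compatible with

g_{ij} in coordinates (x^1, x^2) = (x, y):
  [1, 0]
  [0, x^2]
Using ∇_k g_{ij} = ∂_k g_{ij} - Γ^m_{ki} g_{mj} - Γ^m_{kj} g_{im}:
e.g. ∇_x g_{yy} = (2*x) - (x) - (x) = 0
Every component ∇_k g_{ij} vanishes: the connection is metric compatible.
Yes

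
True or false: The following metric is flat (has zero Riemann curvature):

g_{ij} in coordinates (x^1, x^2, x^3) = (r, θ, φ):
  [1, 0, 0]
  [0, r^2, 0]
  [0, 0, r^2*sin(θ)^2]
Non-zero Christoffel symbols:
Γ^r_{θ θ} = -r
Γ^r_{φ φ} = -r*sin(θ)^2
Γ^θ_{r θ} = 1/r
Γ^θ_{φ φ} = -sin(2*θ)/2
Γ^φ_{r φ} = 1/r
Γ^φ_{θ φ} = 1/tan(θ)
Ricci tensor: R_{rr} = 0, R_{rθ} = 0, R_{rφ} = 0, R_{θθ} = 0, R_{θφ} = 0, R_{φφ} = 0
All R_{ij} vanish; in 3 dimensions the Riemann tensor is fully determined by the Ricci tensor, so R^i_{jkl} = 0: the metric is flat (curvilinear coordinates on flat space).
True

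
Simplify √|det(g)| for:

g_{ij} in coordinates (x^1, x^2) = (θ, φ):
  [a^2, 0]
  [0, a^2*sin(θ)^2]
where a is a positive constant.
det(g) = a^4*sin(θ)^2
√|det(g)| = a^2*sin(θ) (taking 0 < θ < π so that |sin(θ)| = sin(θ))
Volume element: dV = a^2*sin(θ) dθ dφ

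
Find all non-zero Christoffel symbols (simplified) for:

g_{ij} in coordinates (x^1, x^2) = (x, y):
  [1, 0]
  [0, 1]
Using Γ^k_{ij} = (1/2) g^{km} (∂_i g_{mj} + ∂_j g_{mi} - ∂_m g_{ij}); the metric is diagonal, so only the m = k term contributes.
Every metric component is constant, so all ∂_m g_{ij} = 0 and every Christoffel symbol vanishes.
All Christoffel symbols are zero.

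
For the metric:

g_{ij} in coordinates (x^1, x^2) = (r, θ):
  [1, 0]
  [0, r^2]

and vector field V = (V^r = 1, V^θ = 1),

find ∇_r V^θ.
Non-zero Christoffel symbols:
Γ^r_{θ θ} = -r
Γ^θ_{r θ} = 1/r
∇_r V^θ = ∂_r V^θ + Γ^θ_{r j} V^j
  = (0) + (0)(1) + (1/r)(1)
  = 1/r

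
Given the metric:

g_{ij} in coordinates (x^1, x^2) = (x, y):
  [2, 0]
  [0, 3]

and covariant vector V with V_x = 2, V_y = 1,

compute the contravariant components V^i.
Inverse metric (diagonal): g^{xx} = 1/2, g^{yy} = 1/3
V^i = g^{ij} V_j:
V^x = (1/2)(2) + (0)(1) = 1
V^y = (0)(2) + (1/3)(1) = 1/3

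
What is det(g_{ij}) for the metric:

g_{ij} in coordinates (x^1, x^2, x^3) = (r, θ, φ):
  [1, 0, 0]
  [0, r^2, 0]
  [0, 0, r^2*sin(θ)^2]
Diagonal metric: det(g) = g_{11}·g_{22}·g_{33}
= (1)·(r^2)·(r^2*sin(θ)^2)
det(g) = r^4*sin(θ)^2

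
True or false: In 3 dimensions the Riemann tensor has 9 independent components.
n^2(n^2-1)/12 = 9·8/12 = 6 independent components for n = 3.
False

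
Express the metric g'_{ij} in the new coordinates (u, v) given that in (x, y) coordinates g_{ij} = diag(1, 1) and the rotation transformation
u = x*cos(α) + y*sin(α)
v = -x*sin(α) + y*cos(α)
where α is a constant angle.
Invert the transformation: x = u*cos(α) - v*sin(α), y = u*sin(α) + v*cos(α)
g'_{ij} = (∂x^k/∂x'^i)(∂x^l/∂x'^j) g_{kl}; with g_{kl} = δ_{kl} this is Σ_k (∂x^k/∂x'^i)(∂x^k/∂x'^j).
Jacobian: ∂x/∂u = cos(α), ∂x/∂v = -sin(α), ∂y/∂u = sin(α), ∂y/∂v = cos(α)
g'_{uu} = (cos(α))(cos(α)) + (sin(α))(sin(α)) = 1
g'_{uv} = (cos(α))(-sin(α)) + (sin(α))(cos(α)) = 0
g'_{vv} = (-sin(α))(-sin(α)) + (cos(α))(cos(α)) = 1
g'_{ij} = diag(1, 1)
The Euclidean metric is invariant under rotations.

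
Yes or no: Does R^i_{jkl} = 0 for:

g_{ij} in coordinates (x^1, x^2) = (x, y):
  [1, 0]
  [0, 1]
All metric components are constant, so every Christoffel symbol vanishes and R^i_{jkl} = 0.
Yes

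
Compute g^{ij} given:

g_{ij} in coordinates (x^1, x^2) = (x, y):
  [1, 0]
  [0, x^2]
The metric is diagonal, so g^{ij} is diagonal with entries 1/g_{ii}: diag(1, 1/(x^2)).
g^{ij}:
  [1, 0]
  [0, 1/x^2]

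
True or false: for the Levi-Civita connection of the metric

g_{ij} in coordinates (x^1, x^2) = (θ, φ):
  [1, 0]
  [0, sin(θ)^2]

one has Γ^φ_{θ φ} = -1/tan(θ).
Γ^φ_{θ φ} = (1/2) g^{φφ} (∂_θ g_{φφ} + ∂_φ g_{φθ} - ∂_φ g_{θφ}) = (1/2)(1/sin(θ)^2)((sin(2*θ)) + (0) - (0)) = 1/tan(θ)
This differs from the proposed value -1/tan(θ).
False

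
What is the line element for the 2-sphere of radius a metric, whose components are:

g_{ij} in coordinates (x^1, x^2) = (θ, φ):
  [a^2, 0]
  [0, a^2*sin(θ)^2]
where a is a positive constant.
ds^2 = g_{ij} dx^i dx^j; only the non-zero components contribute.
ds^2 = a^2 dθ^2 + a^2*sin(θ)^2 dφ^2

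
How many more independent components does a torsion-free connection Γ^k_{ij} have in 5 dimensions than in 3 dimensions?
Independent components in n dimensions: n × n(n+1)/2 = n^2(n+1)/2.
5D: 5 × 15 = 75
3D: 3 × 6 = 18
Difference = 75 - 18 = 57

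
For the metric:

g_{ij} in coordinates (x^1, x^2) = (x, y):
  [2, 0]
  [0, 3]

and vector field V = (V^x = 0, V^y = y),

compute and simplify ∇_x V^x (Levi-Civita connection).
All Christoffel symbols are zero.
∇_x V^x = ∂_x V^x + Γ^x_{x j} V^j
  = (0) + (0)(0) + (0)(y)
  = 0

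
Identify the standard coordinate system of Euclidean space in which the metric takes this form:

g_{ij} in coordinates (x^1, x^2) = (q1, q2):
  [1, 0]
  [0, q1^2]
The line element ds^2 = dq1^2 + q1^2 dq2^2 is dr^2 + r^2 dθ^2 with q1 = r, q2 = θ.
polar coordinates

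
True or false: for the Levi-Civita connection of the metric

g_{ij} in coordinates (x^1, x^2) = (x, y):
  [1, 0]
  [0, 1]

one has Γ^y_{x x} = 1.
Γ^y_{x x} = (1/2) g^{yy} (∂_x g_{yx} + ∂_x g_{yx} - ∂_y g_{xx}) = (1/2)(1)((0) + (0) - (0)) = 0
This differs from the proposed value 1.
False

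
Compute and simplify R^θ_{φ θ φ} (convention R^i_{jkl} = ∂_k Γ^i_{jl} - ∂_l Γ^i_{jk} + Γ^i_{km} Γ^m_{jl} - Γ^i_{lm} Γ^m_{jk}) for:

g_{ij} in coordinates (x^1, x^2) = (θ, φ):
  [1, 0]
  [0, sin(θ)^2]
Non-zero Christoffel symbols (Γ^k_{ij} = Γ^k_{ji}):
Γ^θ_{φ φ} = -sin(2*θ)/2
Γ^φ_{θ φ} = 1/tan(θ)
R^θ_{φ θ φ} = ∂_θ Γ^θ_{φ φ} - ∂_φ Γ^θ_{φ θ} + Γ^θ_{θ m} Γ^m_{φ φ} - Γ^θ_{φ m} Γ^m_{φ θ}
  = (-cos(2*θ)) - (0) + (0) - (-cos(θ)^2) = sin(θ)^2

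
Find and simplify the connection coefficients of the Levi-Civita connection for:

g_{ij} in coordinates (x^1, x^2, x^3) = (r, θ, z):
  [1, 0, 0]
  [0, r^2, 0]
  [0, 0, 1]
Using Γ^k_{ij} = (1/2) g^{km} (∂_i g_{mj} + ∂_j g_{mi} - ∂_m g_{ij}); the metric is diagonal, so only the m = k term contributes.
Non-zero symbols (using the symmetry Γ^k_{ij} = Γ^k_{ji}):
Γ^r_{θ θ} = (1/2) g^{rr} (∂_θ g_{rθ} + ∂_θ g_{rθ} - ∂_r g_{θθ}) = (1/2)(1)((0) + (0) - (2*r)) = -r
Γ^θ_{r θ} = (1/2) g^{θθ} (∂_r g_{θθ} + ∂_θ g_{θr} - ∂_θ g_{rθ}) = (1/2)(1/r^2)((2*r) + (0) - (0)) = 1/r
All other Christoffel symbols are zero.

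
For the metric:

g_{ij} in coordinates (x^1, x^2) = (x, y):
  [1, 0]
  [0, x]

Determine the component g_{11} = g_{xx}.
With x^1 = x, x^2 = y, g_{11} = g_{xx} is the row-1, column-1 entry of the matrix.
g_{11} = 1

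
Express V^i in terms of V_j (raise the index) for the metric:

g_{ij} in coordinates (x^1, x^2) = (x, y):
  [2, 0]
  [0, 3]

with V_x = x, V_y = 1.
Inverse metric (diagonal): g^{xx} = 1/2, g^{yy} = 1/3
V^i = g^{ij} V_j:
V^x = (1/2)(x) + (0)(1) = x/2
V^y = (0)(x) + (1/3)(1) = 1/3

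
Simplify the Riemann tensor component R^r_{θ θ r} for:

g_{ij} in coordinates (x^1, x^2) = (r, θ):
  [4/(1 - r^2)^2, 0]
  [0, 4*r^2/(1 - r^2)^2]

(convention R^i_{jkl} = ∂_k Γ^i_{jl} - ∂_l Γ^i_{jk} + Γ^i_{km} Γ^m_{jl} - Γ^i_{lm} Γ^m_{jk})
Non-zero Christoffel symbols (Γ^k_{ij} = Γ^k_{ji}):
Γ^r_{r r} = 2*r/(1 - r^2)
Γ^r_{θ θ} = (r^3 + r)/(r^2 - 1)
Γ^θ_{r θ} = (-r^2 - 1)/(r^3 - r)
R^r_{θ θ r} = ∂_θ Γ^r_{θ r} - ∂_r Γ^r_{θ θ} + Γ^r_{θ m} Γ^m_{θ r} - Γ^r_{r m} Γ^m_{θ θ}
  = (0) - ((r^4 - 4*r^2 - 1)/(r^2 - 1)^2) + (-(r^2 + 1)^2/(r^2 - 1)^2) - (-2*r^2*(r^2 + 1)/(r^2 - 1)^2) = 4*r^2/(r^2 - 1)^2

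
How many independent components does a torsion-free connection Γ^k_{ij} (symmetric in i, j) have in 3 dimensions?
Γ^k_{ij} has n choices for the upper index and n(n+1)/2 independent symmetric lower index pairs.
Total = 3 × 3×4/2 = 3 × 6 = 18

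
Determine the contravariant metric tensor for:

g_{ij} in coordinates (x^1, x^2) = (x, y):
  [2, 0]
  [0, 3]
The metric is diagonal, so g^{ij} is diagonal with entries 1/g_{ii}: diag(1/2, 1/3).
g^{ij}:
  [1/2, 0]
  [0, 1/3]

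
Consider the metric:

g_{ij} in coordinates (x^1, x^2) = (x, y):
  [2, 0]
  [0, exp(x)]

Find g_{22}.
With x^1 = x, x^2 = y, g_{22} = g_{yy} is the row-2, column-2 entry of the matrix.
g_{22} = exp(x)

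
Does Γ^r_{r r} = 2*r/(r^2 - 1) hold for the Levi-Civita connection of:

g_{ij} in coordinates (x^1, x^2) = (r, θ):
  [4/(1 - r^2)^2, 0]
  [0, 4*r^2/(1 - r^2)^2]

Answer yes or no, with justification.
Γ^r_{r r} = (1/2) g^{rr} (∂_r g_{rr} + ∂_r g_{rr} - ∂_r g_{rr}) = (1/2)((1 - r^2)^2/4)((16*r/(1 - r^2)^3) + (16*r/(1 - r^2)^3) - (16*r/(1 - r^2)^3)) = 2*r/(1 - r^2)
This differs from the proposed value 2*r/(r^2 - 1).
No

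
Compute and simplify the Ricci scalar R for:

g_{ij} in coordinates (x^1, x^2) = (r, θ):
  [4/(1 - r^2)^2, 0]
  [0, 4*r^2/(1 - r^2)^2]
Non-zero Christoffel symbols (Γ^k_{ij} = Γ^k_{ji}):
Γ^r_{r r} = 2*r/(1 - r^2)
Γ^r_{θ θ} = (r^3 + r)/(r^2 - 1)
Γ^θ_{r θ} = (-r^2 - 1)/(r^3 - r)
Ricci tensor (R_{ij} = R^k_{ikj}): R_{rr} = -4/(r^2 - 1)^2, R_{rθ} = 0, R_{θθ} = -4*r^2/(r^2 - 1)^2
Inverse metric: g^{rr} = (1 - r^2)^2/4, g^{θθ} = (1 - r^2)^2/(4*r^2)
R = g^{ij} R_{ij} = ((1 - r^2)^2/4)(-4/(r^2 - 1)^2) + ((1 - r^2)^2/(4*r^2))(-4*r^2/(r^2 - 1)^2) = -2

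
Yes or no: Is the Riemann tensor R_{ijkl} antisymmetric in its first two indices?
R_{ijkl} = -R_{jikl} (follows from metric compatibility).
Yes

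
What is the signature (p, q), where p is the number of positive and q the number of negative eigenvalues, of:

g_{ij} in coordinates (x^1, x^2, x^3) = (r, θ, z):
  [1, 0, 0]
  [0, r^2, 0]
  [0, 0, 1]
The metric is diagonal, so its eigenvalues are the diagonal entries: 1, r^2, 1 (at a generic point, where coordinate-dependent entries are positive).
3 positive, 0 negative.
(3, 0) - Riemannian (positive definite)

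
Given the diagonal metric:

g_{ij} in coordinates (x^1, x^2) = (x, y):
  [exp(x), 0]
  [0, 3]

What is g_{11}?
With x^1 = x, x^2 = y, g_{11} = g_{xx} is the row-1, column-1 entry of the matrix.
g_{11} = exp(x)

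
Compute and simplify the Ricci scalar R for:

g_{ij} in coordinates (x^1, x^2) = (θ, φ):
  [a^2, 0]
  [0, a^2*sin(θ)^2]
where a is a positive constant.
Non-zero Christoffel symbols (Γ^k_{ij} = Γ^k_{ji}):
Γ^θ_{φ φ} = -sin(2*θ)/2
Γ^φ_{θ φ} = 1/tan(θ)
Ricci tensor (R_{ij} = R^k_{ikj}): R_{θθ} = 1, R_{θφ} = 0, R_{φφ} = sin(θ)^2
Inverse metric: g^{θθ} = 1/a^2, g^{φφ} = 1/(a^2*sin(θ)^2)
R = g^{ij} R_{ij} = (1/a^2)(1) + (1/(a^2*sin(θ)^2))(sin(θ)^2) = 2/a^2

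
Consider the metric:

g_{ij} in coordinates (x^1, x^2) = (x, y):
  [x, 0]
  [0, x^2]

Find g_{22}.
With x^1 = x, x^2 = y, g_{22} = g_{yy} is the row-2, column-2 entry of the matrix.
g_{22} = x^2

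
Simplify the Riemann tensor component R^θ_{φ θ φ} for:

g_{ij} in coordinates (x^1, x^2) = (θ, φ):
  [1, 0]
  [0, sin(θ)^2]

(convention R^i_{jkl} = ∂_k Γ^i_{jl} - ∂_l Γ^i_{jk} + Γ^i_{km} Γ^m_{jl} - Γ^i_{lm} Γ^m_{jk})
Non-zero Christoffel symbols (Γ^k_{ij} = Γ^k_{ji}):
Γ^θ_{φ φ} = -sin(2*θ)/2
Γ^φ_{θ φ} = 1/tan(θ)
R^θ_{φ θ φ} = ∂_θ Γ^θ_{φ φ} - ∂_φ Γ^θ_{φ θ} + Γ^θ_{θ m} Γ^m_{φ φ} - Γ^θ_{φ m} Γ^m_{φ θ}
  = (-cos(2*θ)) - (0) + (0) - (-cos(θ)^2) = sin(θ)^2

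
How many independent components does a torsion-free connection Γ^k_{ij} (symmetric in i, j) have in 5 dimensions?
Γ^k_{ij} has n choices for the upper index and n(n+1)/2 independent symmetric lower index pairs.
Total = 5 × 5×6/2 = 5 × 15 = 75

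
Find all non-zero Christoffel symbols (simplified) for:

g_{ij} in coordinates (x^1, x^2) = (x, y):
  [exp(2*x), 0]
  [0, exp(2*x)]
Using Γ^k_{ij} = (1/2) g^{km} (∂_i g_{mj} + ∂_j g_{mi} - ∂_m g_{ij}); the metric is diagonal, so only the m = k term contributes.
Non-zero symbols (using the symmetry Γ^k_{ij} = Γ^k_{ji}):
Γ^x_{x x} = (1/2) g^{xx} (∂_x g_{xx} + ∂_x g_{xx} - ∂_x g_{xx}) = (1/2)(exp(-2*x))((2*exp(2*x)) + (2*exp(2*x)) - (2*exp(2*x))) = 1
Γ^x_{y y} = (1/2) g^{xx} (∂_y g_{xy} + ∂_y g_{xy} - ∂_x g_{yy}) = (1/2)(exp(-2*x))((0) + (0) - (2*exp(2*x))) = -1
Γ^y_{x y} = (1/2) g^{yy} (∂_x g_{yy} + ∂_y g_{yx} - ∂_y g_{xy}) = (1/2)(exp(-2*x))((2*exp(2*x)) + (0) - (0)) = 1
All other Christoffel symbols are zero.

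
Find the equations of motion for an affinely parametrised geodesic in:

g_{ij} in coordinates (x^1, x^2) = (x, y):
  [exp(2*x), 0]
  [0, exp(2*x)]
Geodesic equation: d^2x^k/dλ^2 + Γ^k_{ij} (dx^i/dλ)(dx^j/dλ) = 0.
Non-zero Christoffel symbols:
Γ^x_{x x} = 1
Γ^x_{y y} = -1
Γ^y_{x y} = 1
Substituting (the symmetric pair Γ^k_{ij}, Γ^k_{ji} combines into a factor 2):
d^2x/dλ^2 + (dx/dλ)^2 - (dy/dλ)^2 = 0
d^2y/dλ^2 + 2 (dx/dλ)(dy/dλ) = 0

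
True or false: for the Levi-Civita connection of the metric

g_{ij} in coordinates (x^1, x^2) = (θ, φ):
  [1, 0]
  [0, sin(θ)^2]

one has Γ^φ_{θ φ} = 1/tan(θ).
Γ^φ_{θ φ} = (1/2) g^{φφ} (∂_θ g_{φφ} + ∂_φ g_{φθ} - ∂_φ g_{θφ}) = (1/2)(1/sin(θ)^2)((sin(2*θ)) + (0) - (0)) = 1/tan(θ)
This equals the proposed value 1/tan(θ).
True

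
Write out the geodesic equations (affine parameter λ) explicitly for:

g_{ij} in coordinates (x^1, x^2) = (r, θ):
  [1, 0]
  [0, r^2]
Geodesic equation: d^2x^k/dλ^2 + Γ^k_{ij} (dx^i/dλ)(dx^j/dλ) = 0.
Non-zero Christoffel symbols:
Γ^r_{θ θ} = -r
Γ^θ_{r θ} = 1/r
Substituting (the symmetric pair Γ^k_{ij}, Γ^k_{ji} combines into a factor 2):
d^2r/dλ^2 - r (dθ/dλ)^2 = 0
d^2θ/dλ^2 + (2/r) (dr/dλ)(dθ/dλ) = 0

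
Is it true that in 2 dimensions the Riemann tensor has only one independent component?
The number of independent components is n^2(n^2-1)/12 = 4·3/12 = 1 for n = 2 (e.g. R_{1212}).
Yes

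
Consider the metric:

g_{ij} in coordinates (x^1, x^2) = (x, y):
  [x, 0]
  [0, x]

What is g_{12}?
With x^1 = x, x^2 = y, g_{12} = g_{xy} is the row-1, column-2 entry of the matrix.
g_{12} = 0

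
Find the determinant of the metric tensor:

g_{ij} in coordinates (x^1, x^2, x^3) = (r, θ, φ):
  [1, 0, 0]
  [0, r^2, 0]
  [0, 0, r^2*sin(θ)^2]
Diagonal metric: det(g) = g_{11}·g_{22}·g_{33}
= (1)·(r^2)·(r^2*sin(θ)^2)
det(g) = r^4*sin(θ)^2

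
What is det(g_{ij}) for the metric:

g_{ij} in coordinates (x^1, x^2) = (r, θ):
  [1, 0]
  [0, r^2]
For a 2×2 metric: det(g) = g_{11}·g_{22} - g_{12}·g_{21}
= (1)·(r^2) - (0)·(0)
= r^2 - 0
det(g) = r^2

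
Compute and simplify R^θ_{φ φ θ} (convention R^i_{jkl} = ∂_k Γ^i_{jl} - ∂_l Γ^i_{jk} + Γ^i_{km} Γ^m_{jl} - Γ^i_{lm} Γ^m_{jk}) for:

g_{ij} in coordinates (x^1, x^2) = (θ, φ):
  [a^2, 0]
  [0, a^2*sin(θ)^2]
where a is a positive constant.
Non-zero Christoffel symbols (Γ^k_{ij} = Γ^k_{ji}):
Γ^θ_{φ φ} = -sin(2*θ)/2
Γ^φ_{θ φ} = 1/tan(θ)
R^θ_{φ φ θ} = ∂_φ Γ^θ_{φ θ} - ∂_θ Γ^θ_{φ φ} + Γ^θ_{φ m} Γ^m_{φ θ} - Γ^θ_{θ m} Γ^m_{φ φ}
  = (0) - (-cos(2*θ)) + (-cos(θ)^2) - (0) = -sin(θ)^2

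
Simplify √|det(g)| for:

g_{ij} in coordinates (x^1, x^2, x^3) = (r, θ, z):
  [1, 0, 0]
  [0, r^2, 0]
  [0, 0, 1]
det(g) = r^2
√|det(g)| = r
Volume element: dV = r dr dθ dz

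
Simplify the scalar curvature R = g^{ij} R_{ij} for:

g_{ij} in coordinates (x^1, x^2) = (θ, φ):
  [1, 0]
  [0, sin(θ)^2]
Non-zero Christoffel symbols (Γ^k_{ij} = Γ^k_{ji}):
Γ^θ_{φ φ} = -sin(2*θ)/2
Γ^φ_{θ φ} = 1/tan(θ)
Ricci tensor (R_{ij} = R^k_{ikj}): R_{θθ} = 1, R_{θφ} = 0, R_{φφ} = sin(θ)^2
Inverse metric: g^{θθ} = 1, g^{φφ} = 1/sin(θ)^2
R = g^{ij} R_{ij} = (1)(1) + (1/sin(θ)^2)(sin(θ)^2) = 2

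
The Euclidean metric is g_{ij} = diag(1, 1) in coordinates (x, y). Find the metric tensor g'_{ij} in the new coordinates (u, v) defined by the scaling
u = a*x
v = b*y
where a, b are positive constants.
Invert the transformation: x = u/a, y = v/b
g'_{ij} = (∂x^k/∂x'^i)(∂x^l/∂x'^j) g_{kl}; with g_{kl} = δ_{kl} this is Σ_k (∂x^k/∂x'^i)(∂x^k/∂x'^j).
Jacobian: ∂x/∂u = 1/a, ∂x/∂v = 0, ∂y/∂u = 0, ∂y/∂v = 1/b
g'_{uu} = (1/a)(1/a) + (0)(0) = 1/a^2
g'_{uv} = (1/a)(0) + (0)(1/b) = 0
g'_{vv} = (0)(0) + (1/b)(1/b) = 1/b^2
g'_{ij} = diag(1/a^2, 1/b^2)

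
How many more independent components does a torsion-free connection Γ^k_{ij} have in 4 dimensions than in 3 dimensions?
Independent components in n dimensions: n × n(n+1)/2 = n^2(n+1)/2.
4D: 4 × 10 = 40
3D: 3 × 6 = 18
Difference = 40 - 18 = 22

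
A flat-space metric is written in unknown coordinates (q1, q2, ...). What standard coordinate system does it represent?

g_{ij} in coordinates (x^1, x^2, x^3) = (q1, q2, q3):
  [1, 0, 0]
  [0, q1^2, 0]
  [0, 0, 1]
The line element ds^2 = dq1^2 + q1^2 dq2^2 + dq3^2 is dr^2 + r^2 dθ^2 + dz^2 with q1 = r, q2 = θ, q3 = z.
cylindrical coordinates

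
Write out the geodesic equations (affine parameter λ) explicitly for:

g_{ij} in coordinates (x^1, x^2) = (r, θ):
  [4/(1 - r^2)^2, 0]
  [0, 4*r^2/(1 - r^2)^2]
Geodesic equation: d^2x^k/dλ^2 + Γ^k_{ij} (dx^i/dλ)(dx^j/dλ) = 0.
Non-zero Christoffel symbols:
Γ^r_{r r} = 2*r/(1 - r^2)
Γ^r_{θ θ} = (r^3 + r)/(r^2 - 1)
Γ^θ_{r θ} = (-r^2 - 1)/(r^3 - r)
Substituting (the symmetric pair Γ^k_{ij}, Γ^k_{ji} combines into a factor 2):
d^2r/dλ^2 + (2*r/(1 - r^2)) (dr/dλ)^2 + ((r^3 + r)/(r^2 - 1)) (dθ/dλ)^2 = 0
d^2θ/dλ^2 + ((-2*r^2 - 2)/(r^3 - r)) (dr/dλ)(dθ/dλ) = 0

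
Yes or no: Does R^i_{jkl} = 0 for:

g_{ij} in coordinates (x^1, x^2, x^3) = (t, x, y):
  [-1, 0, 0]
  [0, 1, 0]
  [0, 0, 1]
All metric components are constant, so every Christoffel symbol vanishes and R^i_{jkl} = 0.
Yes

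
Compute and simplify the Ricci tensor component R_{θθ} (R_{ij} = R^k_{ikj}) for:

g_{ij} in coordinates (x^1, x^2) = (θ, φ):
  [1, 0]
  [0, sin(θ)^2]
Non-zero Christoffel symbols (Γ^k_{ij} = Γ^k_{ji}):
Γ^θ_{φ φ} = -sin(2*θ)/2
Γ^φ_{θ φ} = 1/tan(θ)
R^θ_{θ θ θ} = 0 (a repeated index in an antisymmetric pair)
R^φ_{θ φ θ} = ∂_φ Γ^φ_{θ θ} - ∂_θ Γ^φ_{θ φ} + Γ^φ_{φ m} Γ^m_{θ θ} - Γ^φ_{θ m} Γ^m_{θ φ}
  = (0) - (-1/sin(θ)^2) + (0) - (1/tan(θ)^2) = 1
R_{θθ} = R^θ_{θ θ θ} + R^φ_{θ φ θ} = (0) + (1) = 1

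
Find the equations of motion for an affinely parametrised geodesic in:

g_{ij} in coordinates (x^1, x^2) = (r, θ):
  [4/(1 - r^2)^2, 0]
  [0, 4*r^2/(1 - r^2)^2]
Geodesic equation: d^2x^k/dλ^2 + Γ^k_{ij} (dx^i/dλ)(dx^j/dλ) = 0.
Non-zero Christoffel symbols:
Γ^r_{r r} = 2*r/(1 - r^2)
Γ^r_{θ θ} = (r^3 + r)/(r^2 - 1)
Γ^θ_{r θ} = (-r^2 - 1)/(r^3 - r)
Substituting (the symmetric pair Γ^k_{ij}, Γ^k_{ji} combines into a factor 2):
d^2r/dλ^2 + (2*r/(1 - r^2)) (dr/dλ)^2 + ((r^3 + r)/(r^2 - 1)) (dθ/dλ)^2 = 0
d^2θ/dλ^2 + ((-2*r^2 - 2)/(r^3 - r)) (dr/dλ)(dθ/dλ) = 0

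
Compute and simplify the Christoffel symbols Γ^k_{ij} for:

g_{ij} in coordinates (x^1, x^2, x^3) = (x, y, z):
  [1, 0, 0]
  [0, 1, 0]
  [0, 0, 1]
Using Γ^k_{ij} = (1/2) g^{km} (∂_i g_{mj} + ∂_j g_{mi} - ∂_m g_{ij}); the metric is diagonal, so only the m = k term contributes.
Every metric component is constant, so all ∂_m g_{ij} = 0 and every Christoffel symbol vanishes.
All Christoffel symbols are zero.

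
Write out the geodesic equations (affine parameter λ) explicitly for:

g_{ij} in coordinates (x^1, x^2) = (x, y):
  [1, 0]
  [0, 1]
Geodesic equation: d^2x^k/dλ^2 + Γ^k_{ij} (dx^i/dλ)(dx^j/dλ) = 0.
All Christoffel symbols vanish, so the geodesics are straight lines:
d^2x/dλ^2 = 0
d^2y/dλ^2 = 0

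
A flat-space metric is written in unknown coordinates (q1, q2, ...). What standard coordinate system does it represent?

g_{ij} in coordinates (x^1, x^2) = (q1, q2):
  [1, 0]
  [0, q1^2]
The line element ds^2 = dq1^2 + q1^2 dq2^2 is dr^2 + r^2 dθ^2 with q1 = r, q2 = θ.
polar coordinates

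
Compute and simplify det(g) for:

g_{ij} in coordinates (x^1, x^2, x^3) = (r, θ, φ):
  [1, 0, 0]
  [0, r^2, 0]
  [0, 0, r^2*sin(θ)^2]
Diagonal metric: det(g) = g_{11}·g_{22}·g_{33}
= (1)·(r^2)·(r^2*sin(θ)^2)
det(g) = r^4*sin(θ)^2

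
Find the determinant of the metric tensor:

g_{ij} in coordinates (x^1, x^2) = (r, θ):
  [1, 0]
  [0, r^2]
For a 2×2 metric: det(g) = g_{11}·g_{22} - g_{12}·g_{21}
= (1)·(r^2) - (0)·(0)
= r^2 - 0
det(g) = r^2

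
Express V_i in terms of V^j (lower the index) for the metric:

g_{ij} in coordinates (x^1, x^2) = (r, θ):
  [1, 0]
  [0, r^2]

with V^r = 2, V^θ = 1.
V_i = g_{ij} V^j:
V_r = (1)(2) + (0)(1) = 2
V_θ = (0)(2) + (r^2)(1) = r^2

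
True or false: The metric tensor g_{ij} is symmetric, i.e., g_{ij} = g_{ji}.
By definition the metric is a symmetric bilinear form, g_{ij} = g_{ji}.
True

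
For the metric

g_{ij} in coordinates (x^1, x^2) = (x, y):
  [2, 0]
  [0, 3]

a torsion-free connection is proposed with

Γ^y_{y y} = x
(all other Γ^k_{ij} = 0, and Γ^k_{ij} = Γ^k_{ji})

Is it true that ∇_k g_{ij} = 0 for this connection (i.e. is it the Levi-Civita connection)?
Using ∇_k g_{ij} = ∂_k g_{ij} - Γ^m_{ki} g_{mj} - Γ^m_{kj} g_{im}:
∇_y g_{yy} = (0) - (3*x) - (3*x) = -6*x ≠ 0
So the connection is not metric compatible (it is not the Levi-Civita connection).
No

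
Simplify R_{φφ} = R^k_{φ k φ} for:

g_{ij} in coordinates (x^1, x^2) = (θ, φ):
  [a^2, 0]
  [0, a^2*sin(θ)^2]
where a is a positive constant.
Non-zero Christoffel symbols (Γ^k_{ij} = Γ^k_{ji}):
Γ^θ_{φ φ} = -sin(2*θ)/2
Γ^φ_{θ φ} = 1/tan(θ)
R^θ_{φ θ φ} = ∂_θ Γ^θ_{φ φ} - ∂_φ Γ^θ_{φ θ} + Γ^θ_{θ m} Γ^m_{φ φ} - Γ^θ_{φ m} Γ^m_{φ θ}
  = (-cos(2*θ)) - (0) + (0) - (-cos(θ)^2) = sin(θ)^2
R^φ_{φ φ φ} = 0 (a repeated index in an antisymmetric pair)
R_{φφ} = R^θ_{φ θ φ} + R^φ_{φ φ φ} = (sin(θ)^2) + (0) = sin(θ)^2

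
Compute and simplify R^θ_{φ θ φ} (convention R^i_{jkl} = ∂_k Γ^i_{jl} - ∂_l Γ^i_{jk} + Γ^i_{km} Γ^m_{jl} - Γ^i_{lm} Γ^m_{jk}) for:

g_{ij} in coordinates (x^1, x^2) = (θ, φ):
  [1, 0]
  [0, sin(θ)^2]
Non-zero Christoffel symbols (Γ^k_{ij} = Γ^k_{ji}):
Γ^θ_{φ φ} = -sin(2*θ)/2
Γ^φ_{θ φ} = 1/tan(θ)
R^θ_{φ θ φ} = ∂_θ Γ^θ_{φ φ} - ∂_φ Γ^θ_{φ θ} + Γ^θ_{θ m} Γ^m_{φ φ} - Γ^θ_{φ m} Γ^m_{φ θ}
  = (-cos(2*θ)) - (0) + (0) - (-cos(θ)^2) = sin(θ)^2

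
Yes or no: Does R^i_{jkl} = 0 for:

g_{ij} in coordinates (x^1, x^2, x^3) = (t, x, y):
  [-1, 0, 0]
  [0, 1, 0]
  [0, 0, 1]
All metric components are constant, so every Christoffel symbol vanishes and R^i_{jkl} = 0.
Yes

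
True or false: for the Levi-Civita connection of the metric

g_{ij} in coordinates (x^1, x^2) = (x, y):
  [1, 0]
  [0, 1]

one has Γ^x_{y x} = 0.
Γ^x_{y x} = (1/2) g^{xx} (∂_y g_{xx} + ∂_x g_{xy} - ∂_x g_{yx}) = (1/2)(1)((0) + (0) - (0)) = 0
This equals the proposed value 0.
True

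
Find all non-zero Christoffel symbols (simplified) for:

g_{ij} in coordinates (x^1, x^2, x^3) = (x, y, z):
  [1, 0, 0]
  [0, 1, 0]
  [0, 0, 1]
Using Γ^k_{ij} = (1/2) g^{km} (∂_i g_{mj} + ∂_j g_{mi} - ∂_m g_{ij}); the metric is diagonal, so only the m = k term contributes.
Every metric component is constant, so all ∂_m g_{ij} = 0 and every Christoffel symbol vanishes.
All Christoffel symbols are zero.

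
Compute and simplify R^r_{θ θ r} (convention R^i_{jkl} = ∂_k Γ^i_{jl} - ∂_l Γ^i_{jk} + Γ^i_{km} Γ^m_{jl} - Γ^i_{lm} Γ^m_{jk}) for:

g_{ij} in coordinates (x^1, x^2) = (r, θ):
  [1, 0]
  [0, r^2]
Non-zero Christoffel symbols (Γ^k_{ij} = Γ^k_{ji}):
Γ^r_{θ θ} = -r
Γ^θ_{r θ} = 1/r
R^r_{θ θ r} = ∂_θ Γ^r_{θ r} - ∂_r Γ^r_{θ θ} + Γ^r_{θ m} Γ^m_{θ r} - Γ^r_{r m} Γ^m_{θ θ}
  = (0) - (-1) + (-1) - (0) = 0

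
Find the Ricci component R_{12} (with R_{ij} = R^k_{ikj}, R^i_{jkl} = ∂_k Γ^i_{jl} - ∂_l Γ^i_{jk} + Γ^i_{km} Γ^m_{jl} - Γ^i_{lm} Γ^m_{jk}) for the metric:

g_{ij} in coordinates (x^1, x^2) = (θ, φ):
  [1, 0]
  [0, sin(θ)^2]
Non-zero Christoffel symbols (Γ^k_{ij} = Γ^k_{ji}):
Γ^θ_{φ φ} = -sin(2*θ)/2
Γ^φ_{θ φ} = 1/tan(θ)
R^θ_{θ θ φ} = 0 (a repeated index in an antisymmetric pair)
R^φ_{θ φ φ} = 0 (a repeated index in an antisymmetric pair)
R_{θφ} = R^θ_{θ θ φ} + R^φ_{θ φ φ} = (0) + (0) = 0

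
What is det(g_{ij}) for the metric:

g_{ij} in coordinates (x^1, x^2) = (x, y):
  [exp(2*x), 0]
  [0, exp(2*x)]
For a 2×2 metric: det(g) = g_{11}·g_{22} - g_{12}·g_{21}
= (exp(2*x))·(exp(2*x)) - (0)·(0)
= exp(4*x) - 0
det(g) = exp(4*x)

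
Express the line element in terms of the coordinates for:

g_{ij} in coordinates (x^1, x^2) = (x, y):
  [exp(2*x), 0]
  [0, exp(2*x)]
ds^2 = g_{ij} dx^i dx^j; only the non-zero components contribute.
ds^2 = exp(2*x) dx^2 + exp(2*x) dy^2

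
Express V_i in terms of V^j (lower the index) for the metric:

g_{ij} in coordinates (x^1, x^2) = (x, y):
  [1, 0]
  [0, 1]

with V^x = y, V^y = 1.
V_i = g_{ij} V^j:
V_x = (1)(y) + (0)(1) = y
V_y = (0)(y) + (1)(1) = 1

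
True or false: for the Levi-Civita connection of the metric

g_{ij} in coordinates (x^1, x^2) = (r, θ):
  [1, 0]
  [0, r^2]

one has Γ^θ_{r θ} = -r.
Γ^θ_{r θ} = (1/2) g^{θθ} (∂_r g_{θθ} + ∂_θ g_{θr} - ∂_θ g_{rθ}) = (1/2)(1/r^2)((2*r) + (0) - (0)) = 1/r
This differs from the proposed value -r.
False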